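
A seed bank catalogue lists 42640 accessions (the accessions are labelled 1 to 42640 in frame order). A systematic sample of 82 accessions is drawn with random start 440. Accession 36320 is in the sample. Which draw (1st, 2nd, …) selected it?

70

k = 42640/82 = 520
position = (36320 − 440)/520 + 1 = 35880/520 + 1 = 69 + 1 = 70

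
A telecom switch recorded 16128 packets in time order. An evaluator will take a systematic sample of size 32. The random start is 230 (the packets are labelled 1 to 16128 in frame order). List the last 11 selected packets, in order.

k = N/n = 16128/32 = 504
22nd selection = 230 + 21×504 = 10814
23rd: 10814 + 504 = 11318
24th: 11318 + 504 = 11822
25th: 11822 + 504 = 12326
26th: 12326 + 504 = 12830
27th: 12830 + 504 = 13334
28th: 13334 + 504 = 13838
29th: 13838 + 504 = 14342
30th: 14342 + 504 = 14846
31st: 14846 + 504 = 15350
32nd: 15350 + 504 = 15854

10814, 11318, 11822, 12326, 12830, 13334, 13838, 14342, 14846, 15350, 15854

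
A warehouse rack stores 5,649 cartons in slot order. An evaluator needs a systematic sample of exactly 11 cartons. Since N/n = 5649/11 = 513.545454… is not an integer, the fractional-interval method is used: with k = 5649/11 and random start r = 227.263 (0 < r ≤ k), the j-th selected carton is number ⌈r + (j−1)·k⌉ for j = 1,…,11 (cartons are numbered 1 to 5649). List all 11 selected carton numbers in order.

228, 741, 1255, 1768, 2282, 2795, 3309, 3823, 4336, 4850, 5363

j=1: r + 0k = 227.263 → ⌈·⌉ = 228
j=2: r + 1k = 740.808454… → ⌈·⌉ = 741
j=3: r + 2k = 1254.353909… → ⌈·⌉ = 1255
j=4: r + 3k = 1767.899363… → ⌈·⌉ = 1768
j=5: r + 4k = 2281.444818… → ⌈·⌉ = 2282
j=6: r + 5k = 2794.990272… → ⌈·⌉ = 2795
j=7: r + 6k = 3308.535727… → ⌈·⌉ = 3309
j=8: r + 7k = 3822.081181… → ⌈·⌉ = 3823
j=9: r + 8k = 4335.626636… → ⌈·⌉ = 4336
j=10: r + 9k = 4849.172090… → ⌈·⌉ = 4850
j=11: r + 10k = 5362.717545… → ⌈·⌉ = 5363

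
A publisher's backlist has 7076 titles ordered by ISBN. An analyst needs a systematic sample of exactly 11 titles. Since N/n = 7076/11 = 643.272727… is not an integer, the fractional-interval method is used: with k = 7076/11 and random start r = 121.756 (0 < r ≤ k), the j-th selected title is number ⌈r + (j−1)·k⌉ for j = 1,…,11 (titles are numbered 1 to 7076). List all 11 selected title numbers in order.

122, 766, 1409, 2052, 2695, 3339, 3982, 4625, 5268, 5912, 6555

j=1: r + 0k = 121.756 → ⌈·⌉ = 122
j=2: r + 1k = 765.028727… → ⌈·⌉ = 766
j=3: r + 2k = 1408.301454… → ⌈·⌉ = 1409
j=4: r + 3k = 2051.574181… → ⌈·⌉ = 2052
j=5: r + 4k = 2694.846909… → ⌈·⌉ = 2695
j=6: r + 5k = 3338.119636… → ⌈·⌉ = 3339
j=7: r + 6k = 3981.392363… → ⌈·⌉ = 3982
j=8: r + 7k = 4624.665090… → ⌈·⌉ = 4625
j=9: r + 8k = 5267.937818… → ⌈·⌉ = 5268
j=10: r + 9k = 5911.210545… → ⌈·⌉ = 5912
j=11: r + 10k = 6554.483272… → ⌈·⌉ = 6555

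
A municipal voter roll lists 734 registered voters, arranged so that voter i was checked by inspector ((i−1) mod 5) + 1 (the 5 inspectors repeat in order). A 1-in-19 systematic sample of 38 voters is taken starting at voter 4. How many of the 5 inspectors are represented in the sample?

5

Consecutive selections differ by k = 19, so their inspector numbers differ by 19 mod 5 = 4.
gcd(19, 5) = 1, so the sample visits 5/1 = 5 distinct residues mod 5.
Start 4 is inspector 4; the inspectors hit are 1, 2, 3, 4, 5.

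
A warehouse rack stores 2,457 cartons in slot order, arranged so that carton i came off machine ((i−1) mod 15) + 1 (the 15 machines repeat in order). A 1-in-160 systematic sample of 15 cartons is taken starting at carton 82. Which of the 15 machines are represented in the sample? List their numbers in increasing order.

2, 7, 12

Consecutive selections differ by k = 160, so their machine numbers differ by 160 mod 15 = 10.
gcd(160, 15) = 5, so the sample visits 15/5 = 3 distinct residues mod 15.
Start 82 is machine 7; the machines hit are 2, 7, 12.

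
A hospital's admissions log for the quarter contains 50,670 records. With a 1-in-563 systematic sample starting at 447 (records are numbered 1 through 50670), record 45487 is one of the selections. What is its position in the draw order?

81

k = 563
position = (45487 − 447)/563 + 1 = 45040/563 + 1 = 80 + 1 = 81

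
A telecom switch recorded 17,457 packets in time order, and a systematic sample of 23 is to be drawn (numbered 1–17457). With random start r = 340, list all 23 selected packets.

340, 1099, 1858, 2617, 3376, 4135, 4894, 5653, 6412, 7171, 7930, 8689, 9448, 10207, 10966, 11725, 12484, 13243, 14002, 14761, 15520, 16279, 17038

k = N/n = 17457/23 = 759
packet 1: 340
packet 2: 340 + 759 = 1099
packet 3: 1099 + 759 = 1858
packet 4: 1858 + 759 = 2617
packet 5: 2617 + 759 = 3376
packet 6: 3376 + 759 = 4135
packet 7: 4135 + 759 = 4894
packet 8: 4894 + 759 = 5653
packet 9: 5653 + 759 = 6412
packet 10: 6412 + 759 = 7171
packet 11: 7171 + 759 = 7930
packet 12: 7930 + 759 = 8689
packet 13: 8689 + 759 = 9448
packet 14: 9448 + 759 = 10207
packet 15: 10207 + 759 = 10966
packet 16: 10966 + 759 = 11725
packet 17: 11725 + 759 = 12484
packet 18: 12484 + 759 = 13243
packet 19: 13243 + 759 = 14002
packet 20: 14002 + 759 = 14761
packet 21: 14761 + 759 = 15520
packet 22: 15520 + 759 = 16279
packet 23: 16279 + 759 = 17038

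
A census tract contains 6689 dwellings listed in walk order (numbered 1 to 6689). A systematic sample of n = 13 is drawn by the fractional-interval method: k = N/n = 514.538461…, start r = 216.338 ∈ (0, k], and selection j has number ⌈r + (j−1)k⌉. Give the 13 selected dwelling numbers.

j=1: r + 0k = 216.338 → ⌈·⌉ = 217
j=2: r + 1k = 730.876461… → ⌈·⌉ = 731
j=3: r + 2k = 1245.414923… → ⌈·⌉ = 1246
j=4: r + 3k = 1759.953384… → ⌈·⌉ = 1760
j=5: r + 4k = 2274.491846… → ⌈·⌉ = 2275
j=6: r + 5k = 2789.030307… → ⌈·⌉ = 2790
j=7: r + 6k = 3303.568769… → ⌈·⌉ = 3304
j=8: r + 7k = 3818.107230… → ⌈·⌉ = 3819
j=9: r + 8k = 4332.645692… → ⌈·⌉ = 4333
j=10: r + 9k = 4847.184153… → ⌈·⌉ = 4848
j=11: r + 10k = 5361.722615… → ⌈·⌉ = 5362
j=12: r + 11k = 5876.261076… → ⌈·⌉ = 5877
j=13: r + 12k = 6390.799538… → ⌈·⌉ = 6391

217, 731, 1246, 1760, 2275, 2790, 3304, 3819, 4333, 4848, 5362, 5877, 6391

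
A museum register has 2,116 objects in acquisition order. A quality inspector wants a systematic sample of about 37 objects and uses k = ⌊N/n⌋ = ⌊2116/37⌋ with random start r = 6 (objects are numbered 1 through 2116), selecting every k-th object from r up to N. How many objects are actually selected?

38

k = ⌊2116/37⌋ = 57
Achieved size = ⌊(2116 − 6)/57⌋ + 1 = ⌊2110/57⌋ + 1 = 37 + 1 = 38
(last selection: 6 + 37×57 = 2115 ≤ 2116; next would be 2172 > 2116)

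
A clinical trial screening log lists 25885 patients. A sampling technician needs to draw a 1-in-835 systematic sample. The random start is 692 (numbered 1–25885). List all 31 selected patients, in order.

patient 1: 692
patient 2: 692 + 835 = 1527
patient 3: 1527 + 835 = 2362
patient 4: 2362 + 835 = 3197
patient 5: 3197 + 835 = 4032
patient 6: 4032 + 835 = 4867
patient 7: 4867 + 835 = 5702
patient 8: 5702 + 835 = 6537
patient 9: 6537 + 835 = 7372
patient 10: 7372 + 835 = 8207
patient 11: 8207 + 835 = 9042
patient 12: 9042 + 835 = 9877
patient 13: 9877 + 835 = 10712
patient 14: 10712 + 835 = 11547
patient 15: 11547 + 835 = 12382
patient 16: 12382 + 835 = 13217
patient 17: 13217 + 835 = 14052
patient 18: 14052 + 835 = 14887
patient 19: 14887 + 835 = 15722
patient 20: 15722 + 835 = 16557
patient 21: 16557 + 835 = 17392
patient 22: 17392 + 835 = 18227
patient 23: 18227 + 835 = 19062
patient 24: 19062 + 835 = 19897
patient 25: 19897 + 835 = 20732
patient 26: 20732 + 835 = 21567
patient 27: 21567 + 835 = 22402
patient 28: 22402 + 835 = 23237
patient 29: 23237 + 835 = 24072
patient 30: 24072 + 835 = 24907
patient 31: 24907 + 835 = 25742

692, 1527, 2362, 3197, 4032, 4867, 5702, 6537, 7372, 8207, 9042, 9877, 10712, 11547, 12382, 13217, 14052, 14887, 15722, 16557, 17392, 18227, 19062, 19897, 20732, 21567, 22402, 23237, 24072, 24907, 25742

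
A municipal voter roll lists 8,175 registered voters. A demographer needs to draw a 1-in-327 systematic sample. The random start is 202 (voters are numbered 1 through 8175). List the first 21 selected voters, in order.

202, 529, 856, 1183, 1510, 1837, 2164, 2491, 2818, 3145, 3472, 3799, 4126, 4453, 4780, 5107, 5434, 5761, 6088, 6415, 6742

voter 1: 202
voter 2: 202 + 327 = 529
voter 3: 529 + 327 = 856
voter 4: 856 + 327 = 1183
voter 5: 1183 + 327 = 1510
voter 6: 1510 + 327 = 1837
voter 7: 1837 + 327 = 2164
voter 8: 2164 + 327 = 2491
voter 9: 2491 + 327 = 2818
voter 10: 2818 + 327 = 3145
voter 11: 3145 + 327 = 3472
voter 12: 3472 + 327 = 3799
voter 13: 3799 + 327 = 4126
voter 14: 4126 + 327 = 4453
voter 15: 4453 + 327 = 4780
voter 16: 4780 + 327 = 5107
voter 17: 5107 + 327 = 5434
voter 18: 5434 + 327 = 5761
voter 19: 5761 + 327 = 6088
voter 20: 6088 + 327 = 6415
voter 21: 6415 + 327 = 6742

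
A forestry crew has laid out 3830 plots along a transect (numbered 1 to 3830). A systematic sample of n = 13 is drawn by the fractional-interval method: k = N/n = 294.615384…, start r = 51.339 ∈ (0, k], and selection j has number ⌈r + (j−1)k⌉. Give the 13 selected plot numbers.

j=1: r + 0k = 51.339 → ⌈·⌉ = 52
j=2: r + 1k = 345.954384… → ⌈·⌉ = 346
j=3: r + 2k = 640.569769… → ⌈·⌉ = 641
j=4: r + 3k = 935.185153… → ⌈·⌉ = 936
j=5: r + 4k = 1229.800538… → ⌈·⌉ = 1230
j=6: r + 5k = 1524.415923… → ⌈·⌉ = 1525
j=7: r + 6k = 1819.031307… → ⌈·⌉ = 1820
j=8: r + 7k = 2113.646692… → ⌈·⌉ = 2114
j=9: r + 8k = 2408.262076… → ⌈·⌉ = 2409
j=10: r + 9k = 2702.877461… → ⌈·⌉ = 2703
j=11: r + 10k = 2997.492846… → ⌈·⌉ = 2998
j=12: r + 11k = 3292.108230… → ⌈·⌉ = 3293
j=13: r + 12k = 3586.723615… → ⌈·⌉ = 3587

52, 346, 641, 936, 1230, 1525, 1820, 2114, 2409, 2703, 2998, 3293, 3587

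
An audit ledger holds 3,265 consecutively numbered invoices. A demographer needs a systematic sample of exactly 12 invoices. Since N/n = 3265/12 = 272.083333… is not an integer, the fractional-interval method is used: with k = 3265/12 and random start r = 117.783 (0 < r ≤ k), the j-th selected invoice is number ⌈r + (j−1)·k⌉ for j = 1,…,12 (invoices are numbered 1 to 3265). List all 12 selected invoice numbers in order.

j=1: r + 0k = 117.783 → ⌈·⌉ = 118
j=2: r + 1k = 389.866333… → ⌈·⌉ = 390
j=3: r + 2k = 661.949666… → ⌈·⌉ = 662
j=4: r + 3k = 934.033 → ⌈·⌉ = 935
j=5: r + 4k = 1206.116333… → ⌈·⌉ = 1207
j=6: r + 5k = 1478.199666… → ⌈·⌉ = 1479
j=7: r + 6k = 1750.283 → ⌈·⌉ = 1751
j=8: r + 7k = 2022.366333… → ⌈·⌉ = 2023
j=9: r + 8k = 2294.449666… → ⌈·⌉ = 2295
j=10: r + 9k = 2566.533 → ⌈·⌉ = 2567
j=11: r + 10k = 2838.616333… → ⌈·⌉ = 2839
j=12: r + 11k = 3110.699666… → ⌈·⌉ = 3111

118, 390, 662, 935, 1207, 1479, 1751, 2023, 2295, 2567, 2839, 3111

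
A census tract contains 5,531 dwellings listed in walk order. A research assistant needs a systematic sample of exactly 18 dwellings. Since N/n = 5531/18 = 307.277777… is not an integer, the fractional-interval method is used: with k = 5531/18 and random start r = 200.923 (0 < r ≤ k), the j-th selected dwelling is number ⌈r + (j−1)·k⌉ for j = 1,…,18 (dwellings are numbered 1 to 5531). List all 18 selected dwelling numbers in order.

j=1: r + 0k = 200.923 → ⌈·⌉ = 201
j=2: r + 1k = 508.200777… → ⌈·⌉ = 509
j=3: r + 2k = 815.478555… → ⌈·⌉ = 816
j=4: r + 3k = 1122.756333… → ⌈·⌉ = 1123
j=5: r + 4k = 1430.034111… → ⌈·⌉ = 1431
j=6: r + 5k = 1737.311888… → ⌈·⌉ = 1738
j=7: r + 6k = 2044.589666… → ⌈·⌉ = 2045
j=8: r + 7k = 2351.867444… → ⌈·⌉ = 2352
j=9: r + 8k = 2659.145222… → ⌈·⌉ = 2660
j=10: r + 9k = 2966.423 → ⌈·⌉ = 2967
j=11: r + 10k = 3273.700777… → ⌈·⌉ = 3274
j=12: r + 11k = 3580.978555… → ⌈·⌉ = 3581
j=13: r + 12k = 3888.256333… → ⌈·⌉ = 3889
j=14: r + 13k = 4195.534111… → ⌈·⌉ = 4196
j=15: r + 14k = 4502.811888… → ⌈·⌉ = 4503
j=16: r + 15k = 4810.089666… → ⌈·⌉ = 4811
j=17: r + 16k = 5117.367444… → ⌈·⌉ = 5118
j=18: r + 17k = 5424.645222… → ⌈·⌉ = 5425

201, 509, 816, 1123, 1431, 1738, 2045, 2352, 2660, 2967, 3274, 3581, 3889, 4196, 4503, 4811, 5118, 5425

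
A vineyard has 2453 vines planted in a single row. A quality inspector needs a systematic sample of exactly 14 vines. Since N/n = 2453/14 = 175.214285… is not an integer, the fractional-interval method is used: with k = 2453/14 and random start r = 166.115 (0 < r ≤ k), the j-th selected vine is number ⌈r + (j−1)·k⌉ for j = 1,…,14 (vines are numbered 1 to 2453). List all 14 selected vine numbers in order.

167, 342, 517, 692, 867, 1043, 1218, 1393, 1568, 1744, 1919, 2094, 2269, 2444

j=1: r + 0k = 166.115 → ⌈·⌉ = 167
j=2: r + 1k = 341.329285… → ⌈·⌉ = 342
j=3: r + 2k = 516.543571… → ⌈·⌉ = 517
j=4: r + 3k = 691.757857… → ⌈·⌉ = 692
j=5: r + 4k = 866.972142… → ⌈·⌉ = 867
j=6: r + 5k = 1042.186428… → ⌈·⌉ = 1043
j=7: r + 6k = 1217.400714… → ⌈·⌉ = 1218
j=8: r + 7k = 1392.615 → ⌈·⌉ = 1393
j=9: r + 8k = 1567.829285… → ⌈·⌉ = 1568
j=10: r + 9k = 1743.043571… → ⌈·⌉ = 1744
j=11: r + 10k = 1918.257857… → ⌈·⌉ = 1919
j=12: r + 11k = 2093.472142… → ⌈·⌉ = 2094
j=13: r + 12k = 2268.686428… → ⌈·⌉ = 2269
j=14: r + 13k = 2443.900714… → ⌈·⌉ = 2444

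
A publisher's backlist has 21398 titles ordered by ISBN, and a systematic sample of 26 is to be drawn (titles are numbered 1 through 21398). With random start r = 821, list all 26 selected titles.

821, 1644, 2467, 3290, 4113, 4936, 5759, 6582, 7405, 8228, 9051, 9874, 10697, 11520, 12343, 13166, 13989, 14812, 15635, 16458, 17281, 18104, 18927, 19750, 20573, 21396

k = N/n = 21398/26 = 823
title 1: 821
title 2: 821 + 823 = 1644
title 3: 1644 + 823 = 2467
title 4: 2467 + 823 = 3290
title 5: 3290 + 823 = 4113
title 6: 4113 + 823 = 4936
title 7: 4936 + 823 = 5759
title 8: 5759 + 823 = 6582
title 9: 6582 + 823 = 7405
title 10: 7405 + 823 = 8228
title 11: 8228 + 823 = 9051
title 12: 9051 + 823 = 9874
title 13: 9874 + 823 = 10697
title 14: 10697 + 823 = 11520
title 15: 11520 + 823 = 12343
title 16: 12343 + 823 = 13166
title 17: 13166 + 823 = 13989
title 18: 13989 + 823 = 14812
title 19: 14812 + 823 = 15635
title 20: 15635 + 823 = 16458
title 21: 16458 + 823 = 17281
title 22: 17281 + 823 = 18104
title 23: 18104 + 823 = 18927
title 24: 18927 + 823 = 19750
title 25: 19750 + 823 = 20573
title 26: 20573 + 823 = 21396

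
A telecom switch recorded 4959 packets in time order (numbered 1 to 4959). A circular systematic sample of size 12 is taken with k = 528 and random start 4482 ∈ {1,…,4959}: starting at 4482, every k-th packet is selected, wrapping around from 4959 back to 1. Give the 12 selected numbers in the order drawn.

4482, 51, 579, 1107, 1635, 2163, 2691, 3219, 3747, 4275, 4803, 372

Selection 1: 4482
Selection 2: 4482 + 528 = 5010 → 5010 − 4959 = 51
Selection 3: 51 + 528 = 579
Selection 4: 579 + 528 = 1107
Selection 5: 1107 + 528 = 1635
Selection 6: 1635 + 528 = 2163
Selection 7: 2163 + 528 = 2691
Selection 8: 2691 + 528 = 3219
Selection 9: 3219 + 528 = 3747
Selection 10: 3747 + 528 = 4275
Selection 11: 4275 + 528 = 4803
Selection 12: 4803 + 528 = 5331 → 5331 − 4959 = 372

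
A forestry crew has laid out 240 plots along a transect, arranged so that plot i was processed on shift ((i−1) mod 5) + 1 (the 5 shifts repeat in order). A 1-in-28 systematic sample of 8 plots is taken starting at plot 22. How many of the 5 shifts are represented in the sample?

Consecutive selections differ by k = 28, so their shift numbers differ by 28 mod 5 = 3.
gcd(28, 5) = 1, so the sample visits 5/1 = 5 distinct residues mod 5.
Start 22 is shift 2; the shifts hit are 1, 2, 3, 4, 5.

5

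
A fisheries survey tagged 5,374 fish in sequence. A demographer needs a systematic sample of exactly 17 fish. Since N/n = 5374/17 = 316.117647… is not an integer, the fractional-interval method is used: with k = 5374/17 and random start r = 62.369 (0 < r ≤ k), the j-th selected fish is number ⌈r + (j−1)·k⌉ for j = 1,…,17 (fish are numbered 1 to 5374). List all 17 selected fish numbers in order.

j=1: r + 0k = 62.369 → ⌈·⌉ = 63
j=2: r + 1k = 378.486647… → ⌈·⌉ = 379
j=3: r + 2k = 694.604294… → ⌈·⌉ = 695
j=4: r + 3k = 1010.721941… → ⌈·⌉ = 1011
j=5: r + 4k = 1326.839588… → ⌈·⌉ = 1327
j=6: r + 5k = 1642.957235… → ⌈·⌉ = 1643
j=7: r + 6k = 1959.074882… → ⌈·⌉ = 1960
j=8: r + 7k = 2275.192529… → ⌈·⌉ = 2276
j=9: r + 8k = 2591.310176… → ⌈·⌉ = 2592
j=10: r + 9k = 2907.427823… → ⌈·⌉ = 2908
j=11: r + 10k = 3223.545470… → ⌈·⌉ = 3224
j=12: r + 11k = 3539.663117… → ⌈·⌉ = 3540
j=13: r + 12k = 3855.780764… → ⌈·⌉ = 3856
j=14: r + 13k = 4171.898411… → ⌈·⌉ = 4172
j=15: r + 14k = 4488.016058… → ⌈·⌉ = 4489
j=16: r + 15k = 4804.133705… → ⌈·⌉ = 4805
j=17: r + 16k = 5120.251352… → ⌈·⌉ = 5121

63, 379, 695, 1011, 1327, 1643, 1960, 2276, 2592, 2908, 3224, 3540, 3856, 4172, 4489, 4805, 5121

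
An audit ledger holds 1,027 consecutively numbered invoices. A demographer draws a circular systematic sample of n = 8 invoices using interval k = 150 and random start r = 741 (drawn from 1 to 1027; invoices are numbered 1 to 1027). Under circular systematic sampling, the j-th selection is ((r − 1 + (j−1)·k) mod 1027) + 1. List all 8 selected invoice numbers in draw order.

Selection 1: 741
Selection 2: 741 + 150 = 891
Selection 3: 891 + 150 = 1041 → 1041 − 1027 = 14
Selection 4: 14 + 150 = 164
Selection 5: 164 + 150 = 314
Selection 6: 314 + 150 = 464
Selection 7: 464 + 150 = 614
Selection 8: 614 + 150 = 764

741, 891, 14, 164, 314, 464, 614, 764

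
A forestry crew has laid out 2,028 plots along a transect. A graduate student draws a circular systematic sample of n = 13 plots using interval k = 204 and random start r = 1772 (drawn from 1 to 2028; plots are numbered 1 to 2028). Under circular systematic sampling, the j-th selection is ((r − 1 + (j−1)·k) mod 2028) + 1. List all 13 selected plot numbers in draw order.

1772, 1976, 152, 356, 560, 764, 968, 1172, 1376, 1580, 1784, 1988, 164

Selection 1: 1772
Selection 2: 1772 + 204 = 1976
Selection 3: 1976 + 204 = 2180 → 2180 − 2028 = 152
Selection 4: 152 + 204 = 356
Selection 5: 356 + 204 = 560
Selection 6: 560 + 204 = 764
Selection 7: 764 + 204 = 968
Selection 8: 968 + 204 = 1172
Selection 9: 1172 + 204 = 1376
Selection 10: 1376 + 204 = 1580
Selection 11: 1580 + 204 = 1784
Selection 12: 1784 + 204 = 1988
Selection 13: 1988 + 204 = 2192 → 2192 − 2028 = 164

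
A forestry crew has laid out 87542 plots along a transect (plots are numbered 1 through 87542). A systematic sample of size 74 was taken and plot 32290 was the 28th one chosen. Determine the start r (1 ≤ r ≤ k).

k = 87542/74 = 1183
r = 32290 − (28−1)×1183 = 32290 − 31941 = 349

349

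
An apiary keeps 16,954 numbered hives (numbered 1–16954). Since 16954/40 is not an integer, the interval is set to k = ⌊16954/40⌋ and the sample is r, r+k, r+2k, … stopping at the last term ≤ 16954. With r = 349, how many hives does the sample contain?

k = ⌊16954/40⌋ = 423
Achieved size = ⌊(16954 − 349)/423⌋ + 1 = ⌊16605/423⌋ + 1 = 39 + 1 = 40
(last selection: 349 + 39×423 = 16846 ≤ 16954; next would be 17269 > 16954)

40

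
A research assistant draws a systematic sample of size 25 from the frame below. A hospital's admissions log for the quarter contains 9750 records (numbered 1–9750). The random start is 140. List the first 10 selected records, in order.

140, 530, 920, 1310, 1700, 2090, 2480, 2870, 3260, 3650

k = N/n = 9750/25 = 390
record 1: 140
record 2: 140 + 390 = 530
record 3: 530 + 390 = 920
record 4: 920 + 390 = 1310
record 5: 1310 + 390 = 1700
record 6: 1700 + 390 = 2090
record 7: 2090 + 390 = 2480
record 8: 2480 + 390 = 2870
record 9: 2870 + 390 = 3260
record 10: 3260 + 390 = 3650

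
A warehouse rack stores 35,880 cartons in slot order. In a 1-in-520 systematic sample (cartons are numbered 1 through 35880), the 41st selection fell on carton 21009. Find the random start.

k = 520
r = 21009 − (41−1)×520 = 21009 − 20800 = 209

209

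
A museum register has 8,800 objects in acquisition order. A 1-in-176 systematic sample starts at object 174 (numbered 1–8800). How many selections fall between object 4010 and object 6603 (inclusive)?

k = 176
First selection ≥ 4010: 174 + ⌈(4010−174)/176⌉·176 = 174 + 22×176 = 4046
Last selection ≤ 6603: 174 + ⌊(6603−174)/176⌋·176 = 174 + 36×176 = 6510
Count = 36 − 22 + 1 = 15

15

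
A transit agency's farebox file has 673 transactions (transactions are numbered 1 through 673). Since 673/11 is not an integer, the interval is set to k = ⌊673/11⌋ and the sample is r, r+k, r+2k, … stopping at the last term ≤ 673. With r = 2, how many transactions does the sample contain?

k = ⌊673/11⌋ = 61
Achieved size = ⌊(673 − 2)/61⌋ + 1 = ⌊671/61⌋ + 1 = 11 + 1 = 12
(last selection: 2 + 11×61 = 673 ≤ 673; next would be 734 > 673)

12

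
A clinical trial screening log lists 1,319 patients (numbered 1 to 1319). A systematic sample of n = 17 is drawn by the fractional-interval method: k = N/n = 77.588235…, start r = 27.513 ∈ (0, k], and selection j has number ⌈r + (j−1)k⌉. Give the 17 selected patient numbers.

j=1: r + 0k = 27.513 → ⌈·⌉ = 28
j=2: r + 1k = 105.101235… → ⌈·⌉ = 106
j=3: r + 2k = 182.689470… → ⌈·⌉ = 183
j=4: r + 3k = 260.277705… → ⌈·⌉ = 261
j=5: r + 4k = 337.865941… → ⌈·⌉ = 338
j=6: r + 5k = 415.454176… → ⌈·⌉ = 416
j=7: r + 6k = 493.042411… → ⌈·⌉ = 494
j=8: r + 7k = 570.630647… → ⌈·⌉ = 571
j=9: r + 8k = 648.218882… → ⌈·⌉ = 649
j=10: r + 9k = 725.807117… → ⌈·⌉ = 726
j=11: r + 10k = 803.395352… → ⌈·⌉ = 804
j=12: r + 11k = 880.983588… → ⌈·⌉ = 881
j=13: r + 12k = 958.571823… → ⌈·⌉ = 959
j=14: r + 13k = 1036.160058… → ⌈·⌉ = 1037
j=15: r + 14k = 1113.748294… → ⌈·⌉ = 1114
j=16: r + 15k = 1191.336529… → ⌈·⌉ = 1192
j=17: r + 16k = 1268.924764… → ⌈·⌉ = 1269

28, 106, 183, 261, 338, 416, 494, 571, 649, 726, 804, 881, 959, 1037, 1114, 1192, 1269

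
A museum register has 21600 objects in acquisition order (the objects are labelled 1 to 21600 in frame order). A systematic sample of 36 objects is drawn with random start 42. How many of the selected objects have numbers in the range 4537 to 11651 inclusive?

k = 21600/36 = 600
First selection ≥ 4537: 42 + ⌈(4537−42)/600⌉·600 = 42 + 8×600 = 4842
Last selection ≤ 11651: 42 + ⌊(11651−42)/600⌋·600 = 42 + 19×600 = 11442
Count = 19 − 8 + 1 = 12

12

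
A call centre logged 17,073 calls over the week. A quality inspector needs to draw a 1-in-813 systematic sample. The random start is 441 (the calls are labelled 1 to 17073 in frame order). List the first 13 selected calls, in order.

call 1: 441
call 2: 441 + 813 = 1254
call 3: 1254 + 813 = 2067
call 4: 2067 + 813 = 2880
call 5: 2880 + 813 = 3693
call 6: 3693 + 813 = 4506
call 7: 4506 + 813 = 5319
call 8: 5319 + 813 = 6132
call 9: 6132 + 813 = 6945
call 10: 6945 + 813 = 7758
call 11: 7758 + 813 = 8571
call 12: 8571 + 813 = 9384
call 13: 9384 + 813 = 10197

441, 1254, 2067, 2880, 3693, 4506, 5319, 6132, 6945, 7758, 8571, 9384, 10197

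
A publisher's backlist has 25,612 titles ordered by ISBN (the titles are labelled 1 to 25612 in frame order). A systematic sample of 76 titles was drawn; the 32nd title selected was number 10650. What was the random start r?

203

k = 25612/76 = 337
r = 10650 − (32−1)×337 = 10650 − 10447 = 203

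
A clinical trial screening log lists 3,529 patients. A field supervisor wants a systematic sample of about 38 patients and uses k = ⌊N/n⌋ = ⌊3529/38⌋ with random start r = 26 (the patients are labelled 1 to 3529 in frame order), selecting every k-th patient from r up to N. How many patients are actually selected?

39

k = ⌊3529/38⌋ = 92
Achieved size = ⌊(3529 − 26)/92⌋ + 1 = ⌊3503/92⌋ + 1 = 38 + 1 = 39
(last selection: 26 + 38×92 = 3522 ≤ 3529; next would be 3614 > 3529)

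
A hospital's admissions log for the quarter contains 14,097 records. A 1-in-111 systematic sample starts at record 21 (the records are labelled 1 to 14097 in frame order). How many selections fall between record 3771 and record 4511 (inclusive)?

k = 111
First selection ≥ 3771: 21 + ⌈(3771−21)/111⌉·111 = 21 + 34×111 = 3795
Last selection ≤ 4511: 21 + ⌊(4511−21)/111⌋·111 = 21 + 40×111 = 4461
Count = 40 − 34 + 1 = 7

7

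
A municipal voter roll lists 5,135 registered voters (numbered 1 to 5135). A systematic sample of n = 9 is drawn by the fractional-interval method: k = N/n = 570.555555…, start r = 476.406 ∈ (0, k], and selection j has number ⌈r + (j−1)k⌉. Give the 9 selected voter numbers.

477, 1047, 1618, 2189, 2759, 3330, 3900, 4471, 5041

j=1: r + 0k = 476.406 → ⌈·⌉ = 477
j=2: r + 1k = 1046.961555… → ⌈·⌉ = 1047
j=3: r + 2k = 1617.517111… → ⌈·⌉ = 1618
j=4: r + 3k = 2188.072666… → ⌈·⌉ = 2189
j=5: r + 4k = 2758.628222… → ⌈·⌉ = 2759
j=6: r + 5k = 3329.183777… → ⌈·⌉ = 3330
j=7: r + 6k = 3899.739333… → ⌈·⌉ = 3900
j=8: r + 7k = 4470.294888… → ⌈·⌉ = 4471
j=9: r + 8k = 5040.850444… → ⌈·⌉ = 5041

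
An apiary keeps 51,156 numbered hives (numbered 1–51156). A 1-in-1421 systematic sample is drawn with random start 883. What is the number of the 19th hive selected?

26461

k = 1421
19th selection = r + (19−1)·k = 883 + 18×1421 = 883 + 25578 = 26461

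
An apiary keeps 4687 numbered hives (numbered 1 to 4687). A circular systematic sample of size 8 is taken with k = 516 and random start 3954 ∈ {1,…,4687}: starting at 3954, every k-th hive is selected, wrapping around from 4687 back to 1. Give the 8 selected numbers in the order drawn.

Selection 1: 3954
Selection 2: 3954 + 516 = 4470
Selection 3: 4470 + 516 = 4986 → 4986 − 4687 = 299
Selection 4: 299 + 516 = 815
Selection 5: 815 + 516 = 1331
Selection 6: 1331 + 516 = 1847
Selection 7: 1847 + 516 = 2363
Selection 8: 2363 + 516 = 2879

3954, 4470, 299, 815, 1331, 1847, 2363, 2879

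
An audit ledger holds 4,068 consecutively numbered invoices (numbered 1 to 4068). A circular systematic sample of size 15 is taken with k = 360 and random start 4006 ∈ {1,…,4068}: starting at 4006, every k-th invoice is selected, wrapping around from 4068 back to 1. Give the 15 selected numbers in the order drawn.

Selection 1: 4006
Selection 2: 4006 + 360 = 4366 → 4366 − 4068 = 298
Selection 3: 298 + 360 = 658
Selection 4: 658 + 360 = 1018
Selection 5: 1018 + 360 = 1378
Selection 6: 1378 + 360 = 1738
Selection 7: 1738 + 360 = 2098
Selection 8: 2098 + 360 = 2458
Selection 9: 2458 + 360 = 2818
Selection 10: 2818 + 360 = 3178
Selection 11: 3178 + 360 = 3538
Selection 12: 3538 + 360 = 3898
Selection 13: 3898 + 360 = 4258 → 4258 − 4068 = 190
Selection 14: 190 + 360 = 550
Selection 15: 550 + 360 = 910

4006, 298, 658, 1018, 1378, 1738, 2098, 2458, 2818, 3178, 3538, 3898, 190, 550, 910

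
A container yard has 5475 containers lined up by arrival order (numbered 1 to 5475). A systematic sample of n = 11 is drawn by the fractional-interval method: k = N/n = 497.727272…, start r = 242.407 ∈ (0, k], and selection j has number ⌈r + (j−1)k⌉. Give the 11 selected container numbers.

j=1: r + 0k = 242.407 → ⌈·⌉ = 243
j=2: r + 1k = 740.134272… → ⌈·⌉ = 741
j=3: r + 2k = 1237.861545… → ⌈·⌉ = 1238
j=4: r + 3k = 1735.588818… → ⌈·⌉ = 1736
j=5: r + 4k = 2233.316090… → ⌈·⌉ = 2234
j=6: r + 5k = 2731.043363… → ⌈·⌉ = 2732
j=7: r + 6k = 3228.770636… → ⌈·⌉ = 3229
j=8: r + 7k = 3726.497909… → ⌈·⌉ = 3727
j=9: r + 8k = 4224.225181… → ⌈·⌉ = 4225
j=10: r + 9k = 4721.952454… → ⌈·⌉ = 4722
j=11: r + 10k = 5219.679727… → ⌈·⌉ = 5220

243, 741, 1238, 1736, 2234, 2732, 3229, 3727, 4225, 4722, 5220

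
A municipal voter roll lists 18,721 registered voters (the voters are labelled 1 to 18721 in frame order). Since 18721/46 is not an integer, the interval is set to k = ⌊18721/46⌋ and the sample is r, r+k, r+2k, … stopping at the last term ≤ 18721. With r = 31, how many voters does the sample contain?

k = ⌊18721/46⌋ = 406
Achieved size = ⌊(18721 − 31)/406⌋ + 1 = ⌊18690/406⌋ + 1 = 46 + 1 = 47
(last selection: 31 + 46×406 = 18707 ≤ 18721; next would be 19113 > 18721)

47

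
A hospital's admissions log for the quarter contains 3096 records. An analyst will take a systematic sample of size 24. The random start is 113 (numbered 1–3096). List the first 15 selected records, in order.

k = N/n = 3096/24 = 129
record 1: 113
record 2: 113 + 129 = 242
record 3: 242 + 129 = 371
record 4: 371 + 129 = 500
record 5: 500 + 129 = 629
record 6: 629 + 129 = 758
record 7: 758 + 129 = 887
record 8: 887 + 129 = 1016
record 9: 1016 + 129 = 1145
record 10: 1145 + 129 = 1274
record 11: 1274 + 129 = 1403
record 12: 1403 + 129 = 1532
record 13: 1532 + 129 = 1661
record 14: 1661 + 129 = 1790
record 15: 1790 + 129 = 1919

113, 242, 371, 500, 629, 758, 887, 1016, 1145, 1274, 1403, 1532, 1661, 1790, 1919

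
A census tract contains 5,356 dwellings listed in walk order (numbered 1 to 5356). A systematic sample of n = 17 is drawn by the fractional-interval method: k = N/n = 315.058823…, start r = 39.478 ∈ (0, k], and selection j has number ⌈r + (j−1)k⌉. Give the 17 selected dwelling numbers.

j=1: r + 0k = 39.478 → ⌈·⌉ = 40
j=2: r + 1k = 354.536823… → ⌈·⌉ = 355
j=3: r + 2k = 669.595647… → ⌈·⌉ = 670
j=4: r + 3k = 984.654470… → ⌈·⌉ = 985
j=5: r + 4k = 1299.713294… → ⌈·⌉ = 1300
j=6: r + 5k = 1614.772117… → ⌈·⌉ = 1615
j=7: r + 6k = 1929.830941… → ⌈·⌉ = 1930
j=8: r + 7k = 2244.889764… → ⌈·⌉ = 2245
j=9: r + 8k = 2559.948588… → ⌈·⌉ = 2560
j=10: r + 9k = 2875.007411… → ⌈·⌉ = 2876
j=11: r + 10k = 3190.066235… → ⌈·⌉ = 3191
j=12: r + 11k = 3505.125058… → ⌈·⌉ = 3506
j=13: r + 12k = 3820.183882… → ⌈·⌉ = 3821
j=14: r + 13k = 4135.242705… → ⌈·⌉ = 4136
j=15: r + 14k = 4450.301529… → ⌈·⌉ = 4451
j=16: r + 15k = 4765.360352… → ⌈·⌉ = 4766
j=17: r + 16k = 5080.419176… → ⌈·⌉ = 5081

40, 355, 670, 985, 1300, 1615, 1930, 2245, 2560, 2876, 3191, 3506, 3821, 4136, 4451, 4766, 5081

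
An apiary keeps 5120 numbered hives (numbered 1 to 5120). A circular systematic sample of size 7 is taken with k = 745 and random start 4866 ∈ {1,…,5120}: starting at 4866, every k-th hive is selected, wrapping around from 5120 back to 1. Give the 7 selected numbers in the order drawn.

4866, 491, 1236, 1981, 2726, 3471, 4216

Selection 1: 4866
Selection 2: 4866 + 745 = 5611 → 5611 − 5120 = 491
Selection 3: 491 + 745 = 1236
Selection 4: 1236 + 745 = 1981
Selection 5: 1981 + 745 = 2726
Selection 6: 2726 + 745 = 3471
Selection 7: 3471 + 745 = 4216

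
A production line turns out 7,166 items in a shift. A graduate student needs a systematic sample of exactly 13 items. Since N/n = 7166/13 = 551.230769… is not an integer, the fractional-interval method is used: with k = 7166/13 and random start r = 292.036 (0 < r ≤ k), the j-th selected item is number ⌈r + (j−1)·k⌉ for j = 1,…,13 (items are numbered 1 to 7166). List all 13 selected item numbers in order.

293, 844, 1395, 1946, 2497, 3049, 3600, 4151, 4702, 5254, 5805, 6356, 6907

j=1: r + 0k = 292.036 → ⌈·⌉ = 293
j=2: r + 1k = 843.266769… → ⌈·⌉ = 844
j=3: r + 2k = 1394.497538… → ⌈·⌉ = 1395
j=4: r + 3k = 1945.728307… → ⌈·⌉ = 1946
j=5: r + 4k = 2496.959076… → ⌈·⌉ = 2497
j=6: r + 5k = 3048.189846… → ⌈·⌉ = 3049
j=7: r + 6k = 3599.420615… → ⌈·⌉ = 3600
j=8: r + 7k = 4150.651384… → ⌈·⌉ = 4151
j=9: r + 8k = 4701.882153… → ⌈·⌉ = 4702
j=10: r + 9k = 5253.112923… → ⌈·⌉ = 5254
j=11: r + 10k = 5804.343692… → ⌈·⌉ = 5805
j=12: r + 11k = 6355.574461… → ⌈·⌉ = 6356
j=13: r + 12k = 6906.805230… → ⌈·⌉ = 6907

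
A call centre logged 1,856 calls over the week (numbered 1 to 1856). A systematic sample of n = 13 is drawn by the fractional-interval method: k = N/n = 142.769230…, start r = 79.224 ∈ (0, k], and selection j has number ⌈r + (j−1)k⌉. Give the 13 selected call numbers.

j=1: r + 0k = 79.224 → ⌈·⌉ = 80
j=2: r + 1k = 221.993230… → ⌈·⌉ = 222
j=3: r + 2k = 364.762461… → ⌈·⌉ = 365
j=4: r + 3k = 507.531692… → ⌈·⌉ = 508
j=5: r + 4k = 650.300923… → ⌈·⌉ = 651
j=6: r + 5k = 793.070153… → ⌈·⌉ = 794
j=7: r + 6k = 935.839384… → ⌈·⌉ = 936
j=8: r + 7k = 1078.608615… → ⌈·⌉ = 1079
j=9: r + 8k = 1221.377846… → ⌈·⌉ = 1222
j=10: r + 9k = 1364.147076… → ⌈·⌉ = 1365
j=11: r + 10k = 1506.916307… → ⌈·⌉ = 1507
j=12: r + 11k = 1649.685538… → ⌈·⌉ = 1650
j=13: r + 12k = 1792.454769… → ⌈·⌉ = 1793

80, 222, 365, 508, 651, 794, 936, 1079, 1222, 1365, 1507, 1650, 1793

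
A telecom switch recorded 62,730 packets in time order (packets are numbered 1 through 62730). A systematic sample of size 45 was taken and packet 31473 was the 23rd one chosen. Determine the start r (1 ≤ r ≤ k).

805

k = 62730/45 = 1394
r = 31473 − (23−1)×1394 = 31473 − 30668 = 805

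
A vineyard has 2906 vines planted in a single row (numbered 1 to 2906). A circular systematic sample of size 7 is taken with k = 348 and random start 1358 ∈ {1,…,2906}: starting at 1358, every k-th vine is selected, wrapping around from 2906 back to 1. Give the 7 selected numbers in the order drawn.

Selection 1: 1358
Selection 2: 1358 + 348 = 1706
Selection 3: 1706 + 348 = 2054
Selection 4: 2054 + 348 = 2402
Selection 5: 2402 + 348 = 2750
Selection 6: 2750 + 348 = 3098 → 3098 − 2906 = 192
Selection 7: 192 + 348 = 540

1358, 1706, 2054, 2402, 2750, 192, 540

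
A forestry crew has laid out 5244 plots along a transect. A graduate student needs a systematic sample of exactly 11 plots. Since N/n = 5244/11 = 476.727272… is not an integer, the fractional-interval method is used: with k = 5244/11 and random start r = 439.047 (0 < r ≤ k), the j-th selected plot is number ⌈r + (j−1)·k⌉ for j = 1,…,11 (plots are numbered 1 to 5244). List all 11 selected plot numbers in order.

440, 916, 1393, 1870, 2346, 2823, 3300, 3777, 4253, 4730, 5207

j=1: r + 0k = 439.047 → ⌈·⌉ = 440
j=2: r + 1k = 915.774272… → ⌈·⌉ = 916
j=3: r + 2k = 1392.501545… → ⌈·⌉ = 1393
j=4: r + 3k = 1869.228818… → ⌈·⌉ = 1870
j=5: r + 4k = 2345.956090… → ⌈·⌉ = 2346
j=6: r + 5k = 2822.683363… → ⌈·⌉ = 2823
j=7: r + 6k = 3299.410636… → ⌈·⌉ = 3300
j=8: r + 7k = 3776.137909… → ⌈·⌉ = 3777
j=9: r + 8k = 4252.865181… → ⌈·⌉ = 4253
j=10: r + 9k = 4729.592454… → ⌈·⌉ = 4730
j=11: r + 10k = 5206.319727… → ⌈·⌉ = 5207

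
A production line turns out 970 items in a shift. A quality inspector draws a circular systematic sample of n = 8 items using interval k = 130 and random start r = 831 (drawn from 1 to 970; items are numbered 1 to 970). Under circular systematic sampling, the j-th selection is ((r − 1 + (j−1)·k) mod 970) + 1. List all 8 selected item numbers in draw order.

831, 961, 121, 251, 381, 511, 641, 771

Selection 1: 831
Selection 2: 831 + 130 = 961
Selection 3: 961 + 130 = 1091 → 1091 − 970 = 121
Selection 4: 121 + 130 = 251
Selection 5: 251 + 130 = 381
Selection 6: 381 + 130 = 511
Selection 7: 511 + 130 = 641
Selection 8: 641 + 130 = 771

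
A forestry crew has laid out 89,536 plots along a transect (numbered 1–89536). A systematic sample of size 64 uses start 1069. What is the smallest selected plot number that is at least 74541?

75216

k = 89536/64 = 1399
Steps past start: ⌈(74541 − 1069)/1399⌉ = ⌈73472/1399⌉ = 53
Selected plot: 1069 + 53×1399 = 75216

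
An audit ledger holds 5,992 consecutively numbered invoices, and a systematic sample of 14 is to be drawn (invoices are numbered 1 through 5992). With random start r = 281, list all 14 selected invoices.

k = N/n = 5992/14 = 428
invoice 1: 281
invoice 2: 281 + 428 = 709
invoice 3: 709 + 428 = 1137
invoice 4: 1137 + 428 = 1565
invoice 5: 1565 + 428 = 1993
invoice 6: 1993 + 428 = 2421
invoice 7: 2421 + 428 = 2849
invoice 8: 2849 + 428 = 3277
invoice 9: 3277 + 428 = 3705
invoice 10: 3705 + 428 = 4133
invoice 11: 4133 + 428 = 4561
invoice 12: 4561 + 428 = 4989
invoice 13: 4989 + 428 = 5417
invoice 14: 5417 + 428 = 5845

281, 709, 1137, 1565, 1993, 2421, 2849, 3277, 3705, 4133, 4561, 4989, 5417, 5845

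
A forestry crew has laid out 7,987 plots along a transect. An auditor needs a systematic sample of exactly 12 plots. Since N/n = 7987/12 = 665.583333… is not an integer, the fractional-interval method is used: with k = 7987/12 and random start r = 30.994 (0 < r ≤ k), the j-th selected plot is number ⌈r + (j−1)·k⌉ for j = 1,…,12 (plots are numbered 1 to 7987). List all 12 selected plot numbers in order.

j=1: r + 0k = 30.994 → ⌈·⌉ = 31
j=2: r + 1k = 696.577333… → ⌈·⌉ = 697
j=3: r + 2k = 1362.160666… → ⌈·⌉ = 1363
j=4: r + 3k = 2027.744 → ⌈·⌉ = 2028
j=5: r + 4k = 2693.327333… → ⌈·⌉ = 2694
j=6: r + 5k = 3358.910666… → ⌈·⌉ = 3359
j=7: r + 6k = 4024.494 → ⌈·⌉ = 4025
j=8: r + 7k = 4690.077333… → ⌈·⌉ = 4691
j=9: r + 8k = 5355.660666… → ⌈·⌉ = 5356
j=10: r + 9k = 6021.244 → ⌈·⌉ = 6022
j=11: r + 10k = 6686.827333… → ⌈·⌉ = 6687
j=12: r + 11k = 7352.410666… → ⌈·⌉ = 7353

31, 697, 1363, 2028, 2694, 3359, 4025, 4691, 5356, 6022, 6687, 7353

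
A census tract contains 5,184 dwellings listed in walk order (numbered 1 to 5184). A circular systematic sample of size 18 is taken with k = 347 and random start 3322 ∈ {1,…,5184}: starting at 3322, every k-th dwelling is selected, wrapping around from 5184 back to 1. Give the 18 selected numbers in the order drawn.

3322, 3669, 4016, 4363, 4710, 5057, 220, 567, 914, 1261, 1608, 1955, 2302, 2649, 2996, 3343, 3690, 4037

Selection 1: 3322
Selection 2: 3322 + 347 = 3669
Selection 3: 3669 + 347 = 4016
Selection 4: 4016 + 347 = 4363
Selection 5: 4363 + 347 = 4710
Selection 6: 4710 + 347 = 5057
Selection 7: 5057 + 347 = 5404 → 5404 − 5184 = 220
Selection 8: 220 + 347 = 567
Selection 9: 567 + 347 = 914
Selection 10: 914 + 347 = 1261
Selection 11: 1261 + 347 = 1608
Selection 12: 1608 + 347 = 1955
Selection 13: 1955 + 347 = 2302
Selection 14: 2302 + 347 = 2649
Selection 15: 2649 + 347 = 2996
Selection 16: 2996 + 347 = 3343
Selection 17: 3343 + 347 = 3690
Selection 18: 3690 + 347 = 4037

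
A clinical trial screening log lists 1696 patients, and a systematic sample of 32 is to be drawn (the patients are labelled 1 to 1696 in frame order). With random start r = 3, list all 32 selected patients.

k = N/n = 1696/32 = 53
patient 1: 3
patient 2: 3 + 53 = 56
patient 3: 56 + 53 = 109
patient 4: 109 + 53 = 162
patient 5: 162 + 53 = 215
patient 6: 215 + 53 = 268
patient 7: 268 + 53 = 321
patient 8: 321 + 53 = 374
patient 9: 374 + 53 = 427
patient 10: 427 + 53 = 480
patient 11: 480 + 53 = 533
patient 12: 533 + 53 = 586
patient 13: 586 + 53 = 639
patient 14: 639 + 53 = 692
patient 15: 692 + 53 = 745
patient 16: 745 + 53 = 798
patient 17: 798 + 53 = 851
patient 18: 851 + 53 = 904
patient 19: 904 + 53 = 957
patient 20: 957 + 53 = 1010
patient 21: 1010 + 53 = 1063
patient 22: 1063 + 53 = 1116
patient 23: 1116 + 53 = 1169
patient 24: 1169 + 53 = 1222
patient 25: 1222 + 53 = 1275
patient 26: 1275 + 53 = 1328
patient 27: 1328 + 53 = 1381
patient 28: 1381 + 53 = 1434
patient 29: 1434 + 53 = 1487
patient 30: 1487 + 53 = 1540
patient 31: 1540 + 53 = 1593
patient 32: 1593 + 53 = 1646

3, 56, 109, 162, 215, 268, 321, 374, 427, 480, 533, 586, 639, 692, 745, 798, 851, 904, 957, 1010, 1063, 1116, 1169, 1222, 1275, 1328, 1381, 1434, 1487, 1540, 1593, 1646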